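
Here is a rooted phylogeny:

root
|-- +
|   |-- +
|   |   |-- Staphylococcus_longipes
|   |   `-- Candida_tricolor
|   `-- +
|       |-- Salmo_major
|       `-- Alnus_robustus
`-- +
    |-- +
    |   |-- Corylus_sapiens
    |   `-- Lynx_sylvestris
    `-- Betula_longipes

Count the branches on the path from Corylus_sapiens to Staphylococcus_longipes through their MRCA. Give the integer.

6

The MRCA of Corylus_sapiens and Staphylococcus_longipes is the root of the tree.
From Corylus_sapiens up to that node: 3 branches. From Staphylococcus_longipes up to the same node: 3 branches. Total: 3 + 3 = 6.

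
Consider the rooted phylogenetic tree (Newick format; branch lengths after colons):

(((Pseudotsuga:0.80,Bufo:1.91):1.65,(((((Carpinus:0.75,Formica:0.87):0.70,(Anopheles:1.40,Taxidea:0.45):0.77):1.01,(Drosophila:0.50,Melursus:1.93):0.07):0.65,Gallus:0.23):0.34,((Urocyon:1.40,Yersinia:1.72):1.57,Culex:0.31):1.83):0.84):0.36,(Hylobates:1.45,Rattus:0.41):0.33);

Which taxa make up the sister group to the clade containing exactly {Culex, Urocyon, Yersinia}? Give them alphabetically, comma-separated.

Anopheles, Carpinus, Drosophila, Formica, Gallus, Melursus, Taxidea

The clade containing exactly {Culex, Urocyon, Yersinia} attaches to the tree at the node subtending (((((Carpinus,Formica),(Anopheles,Taxidea)),(Drosophila,Melursus)),Gallus),((Urocyon,Yersinia),Culex)).
The other lineage descending from that same node — the sister group — is ((((Carpinus,Formica),(Anopheles,Taxidea)),(Drosophila,Melursus)),Gallus); its 7 tips in alphabetical order are the answer.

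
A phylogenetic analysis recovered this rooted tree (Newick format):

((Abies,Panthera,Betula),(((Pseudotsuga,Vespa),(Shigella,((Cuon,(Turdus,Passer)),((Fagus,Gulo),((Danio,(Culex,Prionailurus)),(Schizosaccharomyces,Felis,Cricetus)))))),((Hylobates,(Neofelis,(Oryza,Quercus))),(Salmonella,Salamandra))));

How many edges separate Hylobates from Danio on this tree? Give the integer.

10

The MRCA of Hylobates and Danio is the node subtending (((Pseudotsuga,Vespa),(Shigella,((Cuon,(Turdus,Passer)),((Fagus,Gulo),((Danio,(Culex,Prionailurus)),(Schizosaccharomyces,Felis,Cricetus)))))),((Hylobates,(Neofelis,(Oryza,Quercus))),(Salmonella,Salamandra))).
From Hylobates up to that node: 3 branches. From Danio up to the same node: 7 branches. Total: 3 + 7 = 10.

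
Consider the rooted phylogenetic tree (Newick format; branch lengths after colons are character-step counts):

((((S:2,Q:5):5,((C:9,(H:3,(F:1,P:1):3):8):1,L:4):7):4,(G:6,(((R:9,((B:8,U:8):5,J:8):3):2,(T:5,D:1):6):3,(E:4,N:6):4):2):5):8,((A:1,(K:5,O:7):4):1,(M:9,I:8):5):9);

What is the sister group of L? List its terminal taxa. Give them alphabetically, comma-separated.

C, F, H, P

L attaches to the tree at the node subtending ((C,(H,(F,P))),L).
The other lineage descending from that same node — the sister group — is (C,(H,(F,P))); its 4 tips in alphabetical order are the answer.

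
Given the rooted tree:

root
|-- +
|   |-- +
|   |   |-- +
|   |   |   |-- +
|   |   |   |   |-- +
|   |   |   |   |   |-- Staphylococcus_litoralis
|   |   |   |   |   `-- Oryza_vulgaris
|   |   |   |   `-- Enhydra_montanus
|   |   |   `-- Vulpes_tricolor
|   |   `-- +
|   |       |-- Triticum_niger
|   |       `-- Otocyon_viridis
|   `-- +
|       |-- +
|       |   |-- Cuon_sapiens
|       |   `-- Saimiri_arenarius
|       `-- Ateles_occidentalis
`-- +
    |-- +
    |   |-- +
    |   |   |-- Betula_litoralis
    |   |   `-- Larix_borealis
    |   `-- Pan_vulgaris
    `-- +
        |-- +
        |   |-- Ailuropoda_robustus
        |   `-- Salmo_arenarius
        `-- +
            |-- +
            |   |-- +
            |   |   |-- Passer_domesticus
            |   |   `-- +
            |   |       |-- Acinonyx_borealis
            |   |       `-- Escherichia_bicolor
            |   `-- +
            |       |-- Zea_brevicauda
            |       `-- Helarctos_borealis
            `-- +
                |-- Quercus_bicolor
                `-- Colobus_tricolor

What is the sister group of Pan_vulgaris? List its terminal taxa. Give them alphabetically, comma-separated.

Pan_vulgaris attaches to the tree at the node subtending ((Betula_litoralis,Larix_borealis),Pan_vulgaris).
The other lineage descending from that same node — the sister group — is (Betula_litoralis,Larix_borealis); its 2 tips in alphabetical order are the answer.

Betula_litoralis, Larix_borealis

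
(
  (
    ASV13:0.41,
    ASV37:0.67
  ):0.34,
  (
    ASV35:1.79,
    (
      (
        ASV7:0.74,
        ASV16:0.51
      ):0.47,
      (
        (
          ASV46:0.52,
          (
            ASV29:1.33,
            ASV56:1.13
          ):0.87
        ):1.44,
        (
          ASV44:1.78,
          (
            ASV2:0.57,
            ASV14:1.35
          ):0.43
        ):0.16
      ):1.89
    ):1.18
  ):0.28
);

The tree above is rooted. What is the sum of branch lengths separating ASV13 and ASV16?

3.19

The path runs ASV13 → … → MRCA → … → ASV16; the MRCA is the root of the tree.
Branch lengths along that path: 0.41 + 0.34 + 0.28 + 1.18 + 0.47 + 0.51 = 3.19.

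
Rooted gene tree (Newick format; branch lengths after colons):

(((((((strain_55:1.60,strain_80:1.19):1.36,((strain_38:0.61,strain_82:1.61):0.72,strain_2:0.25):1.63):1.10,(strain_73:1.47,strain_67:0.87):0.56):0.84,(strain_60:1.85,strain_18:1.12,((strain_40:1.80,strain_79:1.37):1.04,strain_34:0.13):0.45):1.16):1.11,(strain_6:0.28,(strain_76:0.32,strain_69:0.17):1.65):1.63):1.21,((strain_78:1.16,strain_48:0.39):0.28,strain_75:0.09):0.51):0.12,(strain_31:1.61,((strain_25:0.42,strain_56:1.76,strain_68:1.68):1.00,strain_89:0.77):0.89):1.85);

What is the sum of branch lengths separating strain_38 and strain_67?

5.49

The path runs strain_38 → … → MRCA → … → strain_67; the MRCA is the node subtending (((strain_55,strain_80),((strain_38,strain_82),strain_2)),(strain_73,strain_67)).
Branch lengths along that path: 0.61 + 0.72 + 1.63 + 1.10 + 0.56 + 0.87 = 5.49.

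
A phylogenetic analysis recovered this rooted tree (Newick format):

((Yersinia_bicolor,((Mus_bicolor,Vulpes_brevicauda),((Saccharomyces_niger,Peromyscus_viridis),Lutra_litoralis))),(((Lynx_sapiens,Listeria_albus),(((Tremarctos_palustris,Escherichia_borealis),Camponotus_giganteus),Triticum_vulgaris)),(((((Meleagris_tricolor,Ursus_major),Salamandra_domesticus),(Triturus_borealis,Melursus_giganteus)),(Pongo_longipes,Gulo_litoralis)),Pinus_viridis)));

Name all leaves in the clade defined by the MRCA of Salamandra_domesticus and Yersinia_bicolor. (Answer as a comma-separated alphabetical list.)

Camponotus_giganteus, Escherichia_borealis, Gulo_litoralis, Listeria_albus, Lutra_litoralis, Lynx_sapiens, Meleagris_tricolor, Melursus_giganteus, Mus_bicolor, Peromyscus_viridis, Pinus_viridis, Pongo_longipes, Saccharomyces_niger, Salamandra_domesticus, Tremarctos_palustris, Triticum_vulgaris, Triturus_borealis, Ursus_major, Vulpes_brevicauda, Yersinia_bicolor

Tracing Salamandra_domesticus: it sits inside ((Meleagris_tricolor,Ursus_major),Salamandra_domesticus).
Tracing Yersinia_bicolor: it sits inside (Yersinia_bicolor,((Mus_bicolor,Vulpes_brevicauda),((Saccharomyces_niger,Peromyscus_viridis),Lutra_litoralis))).
The smallest clade enclosing both is the whole tree (their MRCA is the root), so the answer is all 20 tips in alphabetical order.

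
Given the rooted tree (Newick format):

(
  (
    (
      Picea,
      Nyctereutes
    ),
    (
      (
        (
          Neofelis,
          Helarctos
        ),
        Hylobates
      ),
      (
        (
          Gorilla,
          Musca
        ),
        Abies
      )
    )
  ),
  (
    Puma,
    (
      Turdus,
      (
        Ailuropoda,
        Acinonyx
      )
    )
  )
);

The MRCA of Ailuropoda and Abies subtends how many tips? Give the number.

The MRCA of Ailuropoda and Abies is the root, so the clade is the entire tree.
That clade contains 12 terminal taxa: Abies, Acinonyx, Ailuropoda, Gorilla, Helarctos, Hylobates, Musca, Neofelis, Nyctereutes, Picea, Puma, Turdus.

12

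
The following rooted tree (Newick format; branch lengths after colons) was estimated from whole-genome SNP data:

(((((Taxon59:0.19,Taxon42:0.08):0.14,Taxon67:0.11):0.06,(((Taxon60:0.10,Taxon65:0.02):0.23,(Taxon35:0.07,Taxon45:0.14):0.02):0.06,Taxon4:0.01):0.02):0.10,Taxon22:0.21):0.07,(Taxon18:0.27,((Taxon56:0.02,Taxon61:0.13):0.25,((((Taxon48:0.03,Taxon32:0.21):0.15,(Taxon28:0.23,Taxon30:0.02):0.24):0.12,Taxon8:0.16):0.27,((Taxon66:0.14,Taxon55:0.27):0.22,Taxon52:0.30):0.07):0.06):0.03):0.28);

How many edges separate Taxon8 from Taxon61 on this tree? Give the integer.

5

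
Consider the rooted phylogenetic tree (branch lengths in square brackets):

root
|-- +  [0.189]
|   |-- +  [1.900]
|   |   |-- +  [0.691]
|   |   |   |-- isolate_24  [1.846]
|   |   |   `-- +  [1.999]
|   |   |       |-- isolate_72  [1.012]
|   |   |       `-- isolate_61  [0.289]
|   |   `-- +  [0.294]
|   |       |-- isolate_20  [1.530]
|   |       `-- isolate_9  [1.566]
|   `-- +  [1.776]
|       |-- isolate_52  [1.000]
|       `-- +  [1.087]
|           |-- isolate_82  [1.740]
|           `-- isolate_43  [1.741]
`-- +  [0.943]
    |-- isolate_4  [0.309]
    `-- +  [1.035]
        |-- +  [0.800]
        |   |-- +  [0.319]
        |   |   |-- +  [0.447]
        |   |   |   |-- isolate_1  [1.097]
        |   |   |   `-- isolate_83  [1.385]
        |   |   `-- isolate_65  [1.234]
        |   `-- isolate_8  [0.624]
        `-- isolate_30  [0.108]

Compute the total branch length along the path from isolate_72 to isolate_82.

10.205

The path runs isolate_72 → … → MRCA → … → isolate_82; the MRCA is the node subtending (((isolate_24,(isolate_72,isolate_61)),(isolate_20,isolate_9)),(isolate_52,(isolate_82,isolate_43))).
Branch lengths along that path: 1.012 + 1.999 + 0.691 + 1.900 + 1.776 + 1.087 + 1.740 = 10.205.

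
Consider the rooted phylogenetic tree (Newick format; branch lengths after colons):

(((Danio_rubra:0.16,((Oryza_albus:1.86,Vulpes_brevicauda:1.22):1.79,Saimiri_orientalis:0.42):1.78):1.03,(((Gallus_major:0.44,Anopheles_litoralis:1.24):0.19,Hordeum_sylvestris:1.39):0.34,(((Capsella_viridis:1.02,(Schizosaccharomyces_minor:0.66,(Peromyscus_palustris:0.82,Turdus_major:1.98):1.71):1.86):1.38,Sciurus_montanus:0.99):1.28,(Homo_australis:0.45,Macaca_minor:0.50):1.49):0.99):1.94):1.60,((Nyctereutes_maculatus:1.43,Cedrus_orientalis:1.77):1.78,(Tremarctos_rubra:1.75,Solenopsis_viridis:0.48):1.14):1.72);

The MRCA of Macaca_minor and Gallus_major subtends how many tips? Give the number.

10

The MRCA of Macaca_minor and Gallus_major is the node subtending (((Gallus_major,Anopheles_litoralis),Hordeum_sylvestris),(((Capsella_viridis,(Schizosaccharomyces_minor,(Peromyscus_palustris,Turdus_major))),Sciurus_montanus),(Homo_australis,Macaca_minor))).
That clade contains 10 terminal taxa: Anopheles_litoralis, Capsella_viridis, Gallus_major, Homo_australis, Hordeum_sylvestris, Macaca_minor, Peromyscus_palustris, Schizosaccharomyces_minor, Sciurus_montanus, Turdus_major.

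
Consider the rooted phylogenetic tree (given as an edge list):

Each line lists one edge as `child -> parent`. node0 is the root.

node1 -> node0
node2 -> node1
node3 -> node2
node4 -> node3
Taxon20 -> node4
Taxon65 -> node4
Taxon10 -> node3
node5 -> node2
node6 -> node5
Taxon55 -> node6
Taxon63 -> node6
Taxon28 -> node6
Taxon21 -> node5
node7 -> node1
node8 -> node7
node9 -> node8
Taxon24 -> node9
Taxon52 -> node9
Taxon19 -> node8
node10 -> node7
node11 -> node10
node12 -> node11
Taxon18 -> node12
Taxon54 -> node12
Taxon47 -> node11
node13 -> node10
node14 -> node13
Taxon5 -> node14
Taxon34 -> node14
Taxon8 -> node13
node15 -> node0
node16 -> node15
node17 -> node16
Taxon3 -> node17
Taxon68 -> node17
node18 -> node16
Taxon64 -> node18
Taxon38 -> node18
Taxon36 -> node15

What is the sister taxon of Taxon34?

Taxon5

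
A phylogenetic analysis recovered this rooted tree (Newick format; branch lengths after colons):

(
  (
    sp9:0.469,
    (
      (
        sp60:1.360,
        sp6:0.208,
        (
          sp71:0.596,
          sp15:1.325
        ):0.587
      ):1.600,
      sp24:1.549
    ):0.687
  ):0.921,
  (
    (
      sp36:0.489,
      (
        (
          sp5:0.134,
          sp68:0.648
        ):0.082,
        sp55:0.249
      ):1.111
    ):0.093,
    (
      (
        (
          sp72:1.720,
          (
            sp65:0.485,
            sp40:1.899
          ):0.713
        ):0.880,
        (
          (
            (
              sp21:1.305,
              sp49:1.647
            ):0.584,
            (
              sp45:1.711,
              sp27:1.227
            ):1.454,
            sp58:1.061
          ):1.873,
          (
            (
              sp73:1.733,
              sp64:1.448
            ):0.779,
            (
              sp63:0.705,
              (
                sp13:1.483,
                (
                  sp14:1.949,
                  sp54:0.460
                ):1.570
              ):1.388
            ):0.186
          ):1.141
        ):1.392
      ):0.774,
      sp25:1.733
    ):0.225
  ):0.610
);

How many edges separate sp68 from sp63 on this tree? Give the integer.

The MRCA of sp68 and sp63 is the node subtending ((sp36,((sp5,sp68),sp55)),(((sp72,(sp65,sp40)),(((sp21,sp49),(sp45,sp27),sp58),((sp73,sp64),(sp63,(sp13,(sp14,sp54)))))),sp25)).
From sp68 up to that node: 4 branches. From sp63 up to the same node: 6 branches. Total: 4 + 6 = 10.

10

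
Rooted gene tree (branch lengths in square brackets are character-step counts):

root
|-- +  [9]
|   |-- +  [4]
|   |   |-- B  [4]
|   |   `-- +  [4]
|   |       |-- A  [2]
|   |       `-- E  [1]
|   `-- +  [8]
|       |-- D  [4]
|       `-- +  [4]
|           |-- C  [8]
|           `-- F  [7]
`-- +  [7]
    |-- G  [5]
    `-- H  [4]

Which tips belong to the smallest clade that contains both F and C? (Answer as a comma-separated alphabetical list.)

Tracing F: it sits inside (C,F).
Tracing C: it sits inside (C,F).
The smallest clade enclosing both is (C,F); the answer is its 2 terminal taxa in alphabetical order.

C, F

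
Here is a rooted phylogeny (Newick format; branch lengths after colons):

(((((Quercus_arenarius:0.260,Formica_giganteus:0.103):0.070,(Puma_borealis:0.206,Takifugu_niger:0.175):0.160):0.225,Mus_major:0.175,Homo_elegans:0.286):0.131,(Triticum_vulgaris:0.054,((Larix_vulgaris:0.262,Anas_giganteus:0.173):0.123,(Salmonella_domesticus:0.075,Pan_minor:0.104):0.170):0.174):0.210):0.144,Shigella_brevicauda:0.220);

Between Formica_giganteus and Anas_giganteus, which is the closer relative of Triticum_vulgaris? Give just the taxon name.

Anas_giganteus

The MRCA of Triticum_vulgaris and Anas_giganteus subtends (Triticum_vulgaris,((Larix_vulgaris,Anas_giganteus),(Salmonella_domesticus,Pan_minor))) (5 taxa).
The MRCA of Triticum_vulgaris and Formica_giganteus subtends ((((Quercus_arenarius,Formica_giganteus),(Puma_borealis,Takifugu_niger)),Mus_major,Homo_elegans),(Triticum_vulgaris,((Larix_vulgaris,Anas_giganteus),(Salmonella_domesticus,Pan_minor)))) (11 taxa).
The first is nested inside the second, so Triticum_vulgaris shares a more recent common ancestor with Anas_giganteus.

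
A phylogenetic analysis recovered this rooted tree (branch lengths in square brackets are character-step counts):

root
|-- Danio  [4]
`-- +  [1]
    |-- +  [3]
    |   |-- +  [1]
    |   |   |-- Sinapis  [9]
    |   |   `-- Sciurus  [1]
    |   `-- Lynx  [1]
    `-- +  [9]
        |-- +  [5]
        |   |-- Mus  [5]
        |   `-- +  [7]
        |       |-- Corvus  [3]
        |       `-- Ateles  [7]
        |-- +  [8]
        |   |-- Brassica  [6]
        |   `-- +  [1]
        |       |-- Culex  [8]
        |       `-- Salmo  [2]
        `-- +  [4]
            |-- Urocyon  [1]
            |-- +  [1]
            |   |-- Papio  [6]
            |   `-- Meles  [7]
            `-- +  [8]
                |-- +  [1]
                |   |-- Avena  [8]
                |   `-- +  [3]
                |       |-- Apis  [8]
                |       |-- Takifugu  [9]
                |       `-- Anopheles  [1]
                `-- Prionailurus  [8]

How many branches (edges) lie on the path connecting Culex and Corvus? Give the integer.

6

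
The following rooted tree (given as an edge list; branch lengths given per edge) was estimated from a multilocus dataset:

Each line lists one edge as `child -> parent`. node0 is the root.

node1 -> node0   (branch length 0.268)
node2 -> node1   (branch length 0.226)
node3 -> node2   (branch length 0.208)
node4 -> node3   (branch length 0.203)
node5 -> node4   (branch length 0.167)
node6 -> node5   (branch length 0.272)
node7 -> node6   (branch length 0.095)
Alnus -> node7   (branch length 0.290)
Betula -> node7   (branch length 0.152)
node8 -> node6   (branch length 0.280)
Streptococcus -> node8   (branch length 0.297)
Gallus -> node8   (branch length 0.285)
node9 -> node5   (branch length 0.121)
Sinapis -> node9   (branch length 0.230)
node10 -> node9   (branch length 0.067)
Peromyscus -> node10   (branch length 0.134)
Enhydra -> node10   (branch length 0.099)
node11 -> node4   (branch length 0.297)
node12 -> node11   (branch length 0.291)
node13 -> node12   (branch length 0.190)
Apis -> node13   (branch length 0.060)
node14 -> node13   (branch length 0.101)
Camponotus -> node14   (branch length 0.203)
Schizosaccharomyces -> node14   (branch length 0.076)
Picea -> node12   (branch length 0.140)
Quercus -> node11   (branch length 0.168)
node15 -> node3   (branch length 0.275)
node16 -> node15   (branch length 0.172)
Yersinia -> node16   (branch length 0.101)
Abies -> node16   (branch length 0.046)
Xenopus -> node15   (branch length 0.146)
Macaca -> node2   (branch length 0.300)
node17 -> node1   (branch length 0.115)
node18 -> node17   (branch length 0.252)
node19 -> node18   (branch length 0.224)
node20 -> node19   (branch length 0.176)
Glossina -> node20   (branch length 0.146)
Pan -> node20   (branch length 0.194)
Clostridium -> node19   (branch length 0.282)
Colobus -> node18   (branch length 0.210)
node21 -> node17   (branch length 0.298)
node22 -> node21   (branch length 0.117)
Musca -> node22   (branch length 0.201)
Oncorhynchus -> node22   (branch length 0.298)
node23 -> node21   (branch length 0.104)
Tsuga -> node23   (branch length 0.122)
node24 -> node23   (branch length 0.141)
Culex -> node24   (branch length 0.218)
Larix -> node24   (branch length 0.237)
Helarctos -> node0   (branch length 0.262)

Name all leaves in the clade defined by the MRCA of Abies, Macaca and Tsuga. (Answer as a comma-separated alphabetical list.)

Abies, Alnus, Apis, Betula, Camponotus, Clostridium, Colobus, Culex, Enhydra, Gallus, Glossina, Larix, Macaca, Musca, Oncorhynchus, Pan, Peromyscus, Picea, Quercus, Schizosaccharomyces, Sinapis, Streptococcus, Tsuga, Xenopus, Yersinia

Tracing Abies: it sits inside (Yersinia,Abies).
Tracing Macaca: it sits inside ((((((Alnus,Betula),(Streptococcus,Gallus)),(Sinapis,(Peromyscus,Enhydra))),(((Apis,(Camponotus,Schizosaccharomyces)),Picea),Quercus)),((Yersinia,Abies),Xenopus)),Macaca).
Tracing Tsuga: it sits inside (Tsuga,(Culex,Larix)).
The smallest clade enclosing all 3 is (((((((Alnus,Betula),(Streptococcus,Gallus)),(Sinapis,(Peromyscus,Enhydra))),(((Apis,(Camponotus,Schizosaccharomyces)),Picea),Quercus)),((Yersinia,Abies),Xenopus)),Macaca),((((Glossina,Pan),Clostridium),Colobus),((Musca,Oncorhynchus),(Tsuga,(Culex,Larix))))); the answer is its 25 terminal taxa in alphabetical order.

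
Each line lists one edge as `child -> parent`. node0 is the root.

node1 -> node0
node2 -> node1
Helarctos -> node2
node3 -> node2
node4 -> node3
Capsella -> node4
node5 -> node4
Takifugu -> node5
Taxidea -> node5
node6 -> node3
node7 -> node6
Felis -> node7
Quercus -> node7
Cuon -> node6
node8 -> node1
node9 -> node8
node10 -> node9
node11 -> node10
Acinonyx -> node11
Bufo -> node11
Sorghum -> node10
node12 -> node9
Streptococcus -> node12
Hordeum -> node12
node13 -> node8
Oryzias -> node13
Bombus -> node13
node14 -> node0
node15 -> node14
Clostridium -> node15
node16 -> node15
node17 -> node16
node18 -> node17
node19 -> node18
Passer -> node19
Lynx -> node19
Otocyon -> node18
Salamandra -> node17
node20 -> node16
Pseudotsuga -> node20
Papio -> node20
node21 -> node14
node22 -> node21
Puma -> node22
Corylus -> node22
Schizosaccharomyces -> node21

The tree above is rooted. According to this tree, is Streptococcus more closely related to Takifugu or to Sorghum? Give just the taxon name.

Sorghum

The MRCA of Streptococcus and Sorghum subtends (((Acinonyx,Bufo),Sorghum),(Streptococcus,Hordeum)) (5 taxa).
The MRCA of Streptococcus and Takifugu subtends ((Helarctos,((Capsella,(Takifugu,Taxidea)),((Felis,Quercus),Cuon))),((((Acinonyx,Bufo),Sorghum),(Streptococcus,Hordeum)),(Oryzias,Bombus))) (14 taxa).
The first is nested inside the second, so Streptococcus shares a more recent common ancestor with Sorghum.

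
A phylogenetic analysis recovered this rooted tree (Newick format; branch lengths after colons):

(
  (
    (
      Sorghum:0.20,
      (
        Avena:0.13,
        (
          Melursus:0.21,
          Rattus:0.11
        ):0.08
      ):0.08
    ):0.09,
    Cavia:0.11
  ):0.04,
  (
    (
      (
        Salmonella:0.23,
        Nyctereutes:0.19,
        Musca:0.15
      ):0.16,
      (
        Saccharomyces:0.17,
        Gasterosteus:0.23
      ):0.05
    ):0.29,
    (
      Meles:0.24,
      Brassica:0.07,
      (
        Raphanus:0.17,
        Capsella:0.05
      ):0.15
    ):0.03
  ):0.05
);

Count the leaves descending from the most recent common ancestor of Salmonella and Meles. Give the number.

The MRCA of Salmonella and Meles is the node subtending (((Salmonella,Nyctereutes,Musca),(Saccharomyces,Gasterosteus)),(Meles,Brassica,(Raphanus,Capsella))).
That clade contains 9 terminal taxa: Brassica, Capsella, Gasterosteus, Meles, Musca, Nyctereutes, Raphanus, Saccharomyces, Salmonella.

9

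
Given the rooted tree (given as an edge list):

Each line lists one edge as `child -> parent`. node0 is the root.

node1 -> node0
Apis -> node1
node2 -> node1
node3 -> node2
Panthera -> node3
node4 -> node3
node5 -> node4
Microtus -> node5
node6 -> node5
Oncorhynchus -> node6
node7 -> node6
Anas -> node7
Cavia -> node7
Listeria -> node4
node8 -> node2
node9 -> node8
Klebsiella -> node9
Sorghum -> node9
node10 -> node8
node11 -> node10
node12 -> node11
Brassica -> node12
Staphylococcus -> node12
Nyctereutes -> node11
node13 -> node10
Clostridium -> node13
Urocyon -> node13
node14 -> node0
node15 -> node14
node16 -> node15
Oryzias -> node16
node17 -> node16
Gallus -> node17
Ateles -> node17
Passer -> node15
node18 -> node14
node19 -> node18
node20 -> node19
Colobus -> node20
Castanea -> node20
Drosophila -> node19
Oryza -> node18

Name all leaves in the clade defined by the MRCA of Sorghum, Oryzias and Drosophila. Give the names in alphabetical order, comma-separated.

Tracing Sorghum: it sits inside (Klebsiella,Sorghum).
Tracing Oryzias: it sits inside (Oryzias,(Gallus,Ateles)).
Tracing Drosophila: it sits inside ((Colobus,Castanea),Drosophila).
The smallest clade enclosing all 3 is the whole tree (their MRCA is the root), so the answer is all 22 tips in alphabetical order.

Anas, Apis, Ateles, Brassica, Castanea, Cavia, Clostridium, Colobus, Drosophila, Gallus, Klebsiella, Listeria, Microtus, Nyctereutes, Oncorhynchus, Oryza, Oryzias, Panthera, Passer, Sorghum, Staphylococcus, Urocyon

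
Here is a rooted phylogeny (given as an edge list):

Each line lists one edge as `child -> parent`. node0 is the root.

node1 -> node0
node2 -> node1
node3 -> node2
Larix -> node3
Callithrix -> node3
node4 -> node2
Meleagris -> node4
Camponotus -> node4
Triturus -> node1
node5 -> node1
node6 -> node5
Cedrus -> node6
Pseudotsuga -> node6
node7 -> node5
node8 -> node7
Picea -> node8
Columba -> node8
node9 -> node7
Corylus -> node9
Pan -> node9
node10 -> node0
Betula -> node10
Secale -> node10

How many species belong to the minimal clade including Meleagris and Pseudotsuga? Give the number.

The MRCA of Meleagris and Pseudotsuga is the node subtending (((Larix,Callithrix),(Meleagris,Camponotus)),Triturus,((Cedrus,Pseudotsuga),((Picea,Columba),(Corylus,Pan)))).
That clade contains 11 terminal taxa: Callithrix, Camponotus, Cedrus, Columba, Corylus, Larix, Meleagris, Pan, Picea, Pseudotsuga, Triturus.

11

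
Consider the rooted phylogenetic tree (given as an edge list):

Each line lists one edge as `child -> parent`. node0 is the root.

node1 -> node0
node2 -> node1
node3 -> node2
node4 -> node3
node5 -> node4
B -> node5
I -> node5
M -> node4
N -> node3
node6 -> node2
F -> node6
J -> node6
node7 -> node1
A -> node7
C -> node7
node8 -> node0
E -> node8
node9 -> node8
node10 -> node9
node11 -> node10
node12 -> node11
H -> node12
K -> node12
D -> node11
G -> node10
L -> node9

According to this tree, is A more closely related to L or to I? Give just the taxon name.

The MRCA of A and I subtends (((((B,I),M),N),(F,J)),(A,C)) (8 taxa).
The MRCA of A and L is the root, subtending the entire tree (14 taxa).
The first is nested inside the second, so A shares a more recent common ancestor with I.

I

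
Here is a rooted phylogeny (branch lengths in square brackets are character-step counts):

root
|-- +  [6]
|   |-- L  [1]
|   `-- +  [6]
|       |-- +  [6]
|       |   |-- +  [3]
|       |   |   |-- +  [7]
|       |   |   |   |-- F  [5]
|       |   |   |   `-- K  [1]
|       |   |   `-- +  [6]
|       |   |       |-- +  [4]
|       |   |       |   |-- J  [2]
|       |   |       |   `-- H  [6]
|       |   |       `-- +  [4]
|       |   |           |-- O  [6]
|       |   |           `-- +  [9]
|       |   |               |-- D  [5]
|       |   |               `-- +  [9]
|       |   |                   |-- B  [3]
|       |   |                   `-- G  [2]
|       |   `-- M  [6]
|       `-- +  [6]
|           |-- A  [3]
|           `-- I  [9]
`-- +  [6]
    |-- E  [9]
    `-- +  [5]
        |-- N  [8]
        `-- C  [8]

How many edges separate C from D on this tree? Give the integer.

The MRCA of C and D is the root of the tree.
From C up to that node: 3 branches. From D up to the same node: 8 branches. Total: 3 + 8 = 11.

11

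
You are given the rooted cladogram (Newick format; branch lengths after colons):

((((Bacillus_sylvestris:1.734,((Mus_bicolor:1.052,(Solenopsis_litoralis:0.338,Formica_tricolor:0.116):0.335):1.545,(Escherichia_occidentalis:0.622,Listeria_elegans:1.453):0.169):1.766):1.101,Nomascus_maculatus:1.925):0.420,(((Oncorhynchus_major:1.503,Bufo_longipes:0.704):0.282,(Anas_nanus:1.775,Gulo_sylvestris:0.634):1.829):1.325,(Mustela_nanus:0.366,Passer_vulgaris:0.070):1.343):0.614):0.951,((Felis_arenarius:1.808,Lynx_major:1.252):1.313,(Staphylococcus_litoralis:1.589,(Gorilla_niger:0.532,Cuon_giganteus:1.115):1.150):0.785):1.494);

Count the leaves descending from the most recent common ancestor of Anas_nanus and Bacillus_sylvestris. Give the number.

13

The MRCA of Anas_nanus and Bacillus_sylvestris is the node subtending (((Bacillus_sylvestris,((Mus_bicolor,(Solenopsis_litoralis,Formica_tricolor)),(Escherichia_occidentalis,Listeria_elegans))),Nomascus_maculatus),(((Oncorhynchus_major,Bufo_longipes),(Anas_nanus,Gulo_sylvestris)),(Mustela_nanus,Passer_vulgaris))).
That clade contains 13 terminal taxa: Anas_nanus, Bacillus_sylvestris, Bufo_longipes, Escherichia_occidentalis, Formica_tricolor, Gulo_sylvestris, Listeria_elegans, Mus_bicolor, Mustela_nanus, Nomascus_maculatus, Oncorhynchus_major, Passer_vulgaris, Solenopsis_litoralis.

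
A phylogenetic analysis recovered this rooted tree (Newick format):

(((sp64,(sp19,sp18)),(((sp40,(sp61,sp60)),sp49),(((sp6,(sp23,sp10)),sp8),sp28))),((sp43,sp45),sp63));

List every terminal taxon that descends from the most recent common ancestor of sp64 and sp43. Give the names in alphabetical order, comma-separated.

sp10, sp18, sp19, sp23, sp28, sp40, sp43, sp45, sp49, sp6, sp60, sp61, sp63, sp64, sp8

Tracing sp64: it sits inside (sp64,(sp19,sp18)).
Tracing sp43: it sits inside (sp43,sp45).
The smallest clade enclosing both is the whole tree (their MRCA is the root), so the answer is all 15 tips in alphabetical order.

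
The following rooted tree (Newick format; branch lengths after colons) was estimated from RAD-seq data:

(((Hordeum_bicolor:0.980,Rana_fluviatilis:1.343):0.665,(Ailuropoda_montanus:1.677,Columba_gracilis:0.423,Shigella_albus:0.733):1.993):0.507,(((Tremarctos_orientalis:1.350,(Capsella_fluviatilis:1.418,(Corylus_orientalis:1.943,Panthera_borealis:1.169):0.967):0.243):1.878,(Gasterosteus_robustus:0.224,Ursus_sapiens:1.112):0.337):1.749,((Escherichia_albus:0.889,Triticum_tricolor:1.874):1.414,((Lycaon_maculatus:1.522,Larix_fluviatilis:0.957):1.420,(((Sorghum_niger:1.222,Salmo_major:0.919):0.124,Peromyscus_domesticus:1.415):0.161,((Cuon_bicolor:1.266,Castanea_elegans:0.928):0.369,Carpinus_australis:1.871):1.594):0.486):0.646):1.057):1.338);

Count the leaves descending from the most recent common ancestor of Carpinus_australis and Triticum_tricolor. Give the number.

The MRCA of Carpinus_australis and Triticum_tricolor is the node subtending ((Escherichia_albus,Triticum_tricolor),((Lycaon_maculatus,Larix_fluviatilis),(((Sorghum_niger,Salmo_major),Peromyscus_domesticus),((Cuon_bicolor,Castanea_elegans),Carpinus_australis)))).
That clade contains 10 terminal taxa: Carpinus_australis, Castanea_elegans, Cuon_bicolor, Escherichia_albus, Larix_fluviatilis, Lycaon_maculatus, Peromyscus_domesticus, Salmo_major, Sorghum_niger, Triticum_tricolor.

10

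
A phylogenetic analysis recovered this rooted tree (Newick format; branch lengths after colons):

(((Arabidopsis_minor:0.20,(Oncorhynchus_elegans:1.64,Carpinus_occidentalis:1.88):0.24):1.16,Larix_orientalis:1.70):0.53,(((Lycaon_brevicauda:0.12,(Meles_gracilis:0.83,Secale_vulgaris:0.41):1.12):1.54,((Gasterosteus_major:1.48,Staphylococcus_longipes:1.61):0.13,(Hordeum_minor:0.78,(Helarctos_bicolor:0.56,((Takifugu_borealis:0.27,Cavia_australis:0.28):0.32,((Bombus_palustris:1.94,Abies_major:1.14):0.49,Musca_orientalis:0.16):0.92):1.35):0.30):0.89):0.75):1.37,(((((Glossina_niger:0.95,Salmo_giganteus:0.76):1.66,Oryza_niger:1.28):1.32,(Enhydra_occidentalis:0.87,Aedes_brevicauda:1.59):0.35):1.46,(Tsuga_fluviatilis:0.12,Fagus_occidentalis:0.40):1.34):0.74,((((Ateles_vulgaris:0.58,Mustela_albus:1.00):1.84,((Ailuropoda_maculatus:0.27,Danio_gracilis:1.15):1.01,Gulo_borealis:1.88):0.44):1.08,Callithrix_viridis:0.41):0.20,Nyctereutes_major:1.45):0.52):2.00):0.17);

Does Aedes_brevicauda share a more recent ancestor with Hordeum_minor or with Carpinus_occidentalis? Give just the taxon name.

Hordeum_minor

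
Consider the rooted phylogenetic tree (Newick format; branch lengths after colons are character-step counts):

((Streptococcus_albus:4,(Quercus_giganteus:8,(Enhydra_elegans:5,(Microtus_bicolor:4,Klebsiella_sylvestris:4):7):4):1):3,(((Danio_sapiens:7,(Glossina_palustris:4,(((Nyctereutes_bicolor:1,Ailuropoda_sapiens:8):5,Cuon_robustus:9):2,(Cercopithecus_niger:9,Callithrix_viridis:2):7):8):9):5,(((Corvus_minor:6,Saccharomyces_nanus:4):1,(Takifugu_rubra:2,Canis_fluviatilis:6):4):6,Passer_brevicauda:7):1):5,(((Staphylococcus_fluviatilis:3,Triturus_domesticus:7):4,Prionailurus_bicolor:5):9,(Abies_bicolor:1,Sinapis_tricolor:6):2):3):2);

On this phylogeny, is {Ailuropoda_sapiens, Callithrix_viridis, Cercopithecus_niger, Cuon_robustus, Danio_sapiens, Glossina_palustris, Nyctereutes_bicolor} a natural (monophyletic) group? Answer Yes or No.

The most recent common ancestor of these taxa subtends (Danio_sapiens,(Glossina_palustris,(((Nyctereutes_bicolor,Ailuropoda_sapiens),Cuon_robustus),(Cercopithecus_niger,Callithrix_viridis)))).
That clade has exactly 7 tips — every listed taxon and nothing else — so the group is monophyletic.

Yes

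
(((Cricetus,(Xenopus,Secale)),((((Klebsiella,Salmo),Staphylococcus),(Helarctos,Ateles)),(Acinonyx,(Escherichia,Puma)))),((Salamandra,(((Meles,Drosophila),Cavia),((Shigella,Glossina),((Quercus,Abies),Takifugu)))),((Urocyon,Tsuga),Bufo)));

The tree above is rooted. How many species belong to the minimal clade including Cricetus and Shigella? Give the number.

23

The MRCA of Cricetus and Shigella is the root, so the clade is the entire tree.
That clade contains 23 terminal taxa: Abies, Acinonyx, Ateles, Bufo, Cavia, Cricetus, Drosophila, Escherichia, Glossina, Helarctos, Klebsiella, Meles, Puma, Quercus, Salamandra, Salmo, Secale, Shigella, Staphylococcus, Takifugu, Tsuga, Urocyon, Xenopus.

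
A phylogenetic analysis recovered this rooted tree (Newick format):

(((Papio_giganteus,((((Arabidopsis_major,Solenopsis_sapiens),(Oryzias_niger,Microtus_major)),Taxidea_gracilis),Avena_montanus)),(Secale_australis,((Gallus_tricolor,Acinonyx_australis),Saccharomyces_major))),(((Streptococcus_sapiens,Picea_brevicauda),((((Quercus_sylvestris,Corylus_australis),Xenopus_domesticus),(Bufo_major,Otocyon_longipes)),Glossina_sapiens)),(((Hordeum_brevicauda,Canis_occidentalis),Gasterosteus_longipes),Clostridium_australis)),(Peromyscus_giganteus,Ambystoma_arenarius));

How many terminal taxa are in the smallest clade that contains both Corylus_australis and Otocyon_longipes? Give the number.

5

The MRCA of Corylus_australis and Otocyon_longipes is the node subtending (((Quercus_sylvestris,Corylus_australis),Xenopus_domesticus),(Bufo_major,Otocyon_longipes)).
That clade contains 5 terminal taxa: Bufo_major, Corylus_australis, Otocyon_longipes, Quercus_sylvestris, Xenopus_domesticus.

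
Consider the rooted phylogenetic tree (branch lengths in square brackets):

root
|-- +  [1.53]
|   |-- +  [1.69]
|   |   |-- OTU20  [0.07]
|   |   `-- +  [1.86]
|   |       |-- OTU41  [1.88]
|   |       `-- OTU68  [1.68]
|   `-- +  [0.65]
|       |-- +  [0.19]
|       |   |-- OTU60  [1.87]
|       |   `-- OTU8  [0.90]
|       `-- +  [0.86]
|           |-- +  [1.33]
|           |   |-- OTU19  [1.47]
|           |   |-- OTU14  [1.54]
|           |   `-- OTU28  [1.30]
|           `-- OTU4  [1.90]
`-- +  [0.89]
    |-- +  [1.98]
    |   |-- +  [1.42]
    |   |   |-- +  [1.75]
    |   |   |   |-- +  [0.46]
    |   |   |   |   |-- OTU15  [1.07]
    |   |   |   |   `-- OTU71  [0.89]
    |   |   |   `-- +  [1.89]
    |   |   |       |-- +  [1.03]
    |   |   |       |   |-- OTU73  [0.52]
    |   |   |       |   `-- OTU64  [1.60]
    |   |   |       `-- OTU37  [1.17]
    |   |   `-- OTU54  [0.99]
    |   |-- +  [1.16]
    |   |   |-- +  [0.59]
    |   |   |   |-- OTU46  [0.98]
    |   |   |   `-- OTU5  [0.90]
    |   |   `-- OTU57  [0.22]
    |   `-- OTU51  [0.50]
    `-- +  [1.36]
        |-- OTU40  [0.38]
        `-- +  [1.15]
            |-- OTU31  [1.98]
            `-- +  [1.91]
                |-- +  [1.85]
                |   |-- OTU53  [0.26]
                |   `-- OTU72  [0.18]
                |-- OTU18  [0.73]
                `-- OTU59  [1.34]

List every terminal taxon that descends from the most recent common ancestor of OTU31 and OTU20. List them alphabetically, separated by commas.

OTU14, OTU15, OTU18, OTU19, OTU20, OTU28, OTU31, OTU37, OTU4, OTU40, OTU41, OTU46, OTU5, OTU51, OTU53, OTU54, OTU57, OTU59, OTU60, OTU64, OTU68, OTU71, OTU72, OTU73, OTU8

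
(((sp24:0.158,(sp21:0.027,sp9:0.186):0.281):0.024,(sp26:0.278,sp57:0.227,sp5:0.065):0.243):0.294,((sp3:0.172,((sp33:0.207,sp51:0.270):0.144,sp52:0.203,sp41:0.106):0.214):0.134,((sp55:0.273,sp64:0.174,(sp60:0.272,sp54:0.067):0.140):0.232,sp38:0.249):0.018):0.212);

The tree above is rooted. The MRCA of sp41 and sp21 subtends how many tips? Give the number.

16

The MRCA of sp41 and sp21 is the root, so the clade is the entire tree.
That clade contains 16 terminal taxa: sp21, sp24, sp26, sp3, sp33, sp38, sp41, sp5, sp51, sp52, sp54, sp55, sp57, sp60, sp64, sp9.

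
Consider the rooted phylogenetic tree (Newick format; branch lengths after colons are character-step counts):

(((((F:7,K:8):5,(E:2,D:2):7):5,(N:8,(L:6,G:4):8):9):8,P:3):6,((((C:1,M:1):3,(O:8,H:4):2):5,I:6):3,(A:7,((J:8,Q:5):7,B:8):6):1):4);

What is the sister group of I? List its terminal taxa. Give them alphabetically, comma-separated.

I attaches to the tree at the node subtending (((C,M),(O,H)),I).
The other lineage descending from that same node — the sister group — is ((C,M),(O,H)); its 4 tips in alphabetical order are the answer.

C, H, M, O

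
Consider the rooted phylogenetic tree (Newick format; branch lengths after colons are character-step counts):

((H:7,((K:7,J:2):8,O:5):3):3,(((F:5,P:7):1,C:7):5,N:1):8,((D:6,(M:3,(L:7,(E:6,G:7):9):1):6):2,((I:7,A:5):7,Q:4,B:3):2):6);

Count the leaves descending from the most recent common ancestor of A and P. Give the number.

The MRCA of A and P is the root, so the clade is the entire tree.
That clade contains 17 terminal taxa: A, B, C, D, E, F, G, H, I, J, K, L, M, N, O, P, Q.

17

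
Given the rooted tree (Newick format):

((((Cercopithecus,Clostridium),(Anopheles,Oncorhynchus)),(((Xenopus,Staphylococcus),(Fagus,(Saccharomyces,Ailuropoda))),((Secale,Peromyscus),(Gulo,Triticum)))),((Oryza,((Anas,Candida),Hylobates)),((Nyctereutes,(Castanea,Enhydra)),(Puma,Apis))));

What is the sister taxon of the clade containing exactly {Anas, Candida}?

Hylobates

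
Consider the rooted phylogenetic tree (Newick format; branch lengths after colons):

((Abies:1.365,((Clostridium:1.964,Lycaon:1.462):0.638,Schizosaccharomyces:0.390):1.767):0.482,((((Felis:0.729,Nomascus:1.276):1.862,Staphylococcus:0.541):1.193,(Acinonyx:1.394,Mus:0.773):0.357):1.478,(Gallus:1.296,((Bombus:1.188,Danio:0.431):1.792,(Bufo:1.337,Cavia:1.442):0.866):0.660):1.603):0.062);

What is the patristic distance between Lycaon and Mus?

7.019

The path runs Lycaon → … → MRCA → … → Mus; the MRCA is the root of the tree.
Branch lengths along that path: 1.462 + 0.638 + 1.767 + 0.482 + 0.062 + 1.478 + 0.357 + 0.773 = 7.019.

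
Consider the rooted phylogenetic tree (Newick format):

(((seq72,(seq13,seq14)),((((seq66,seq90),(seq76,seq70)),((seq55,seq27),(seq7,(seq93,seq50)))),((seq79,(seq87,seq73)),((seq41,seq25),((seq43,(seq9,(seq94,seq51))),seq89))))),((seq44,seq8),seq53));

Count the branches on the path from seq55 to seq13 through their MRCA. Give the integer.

8

The MRCA of seq55 and seq13 is the node subtending ((seq72,(seq13,seq14)),((((seq66,seq90),(seq76,seq70)),((seq55,seq27),(seq7,(seq93,seq50)))),((seq79,(seq87,seq73)),((seq41,seq25),((seq43,(seq9,(seq94,seq51))),seq89))))).
From seq55 up to that node: 5 branches. From seq13 up to the same node: 3 branches. Total: 5 + 3 = 8.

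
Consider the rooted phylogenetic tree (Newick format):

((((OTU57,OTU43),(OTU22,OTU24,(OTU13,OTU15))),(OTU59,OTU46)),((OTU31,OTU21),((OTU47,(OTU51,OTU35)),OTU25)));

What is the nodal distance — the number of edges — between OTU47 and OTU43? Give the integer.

The MRCA of OTU47 and OTU43 is the root of the tree.
From OTU47 up to that node: 4 branches. From OTU43 up to the same node: 4 branches. Total: 4 + 4 = 8.

8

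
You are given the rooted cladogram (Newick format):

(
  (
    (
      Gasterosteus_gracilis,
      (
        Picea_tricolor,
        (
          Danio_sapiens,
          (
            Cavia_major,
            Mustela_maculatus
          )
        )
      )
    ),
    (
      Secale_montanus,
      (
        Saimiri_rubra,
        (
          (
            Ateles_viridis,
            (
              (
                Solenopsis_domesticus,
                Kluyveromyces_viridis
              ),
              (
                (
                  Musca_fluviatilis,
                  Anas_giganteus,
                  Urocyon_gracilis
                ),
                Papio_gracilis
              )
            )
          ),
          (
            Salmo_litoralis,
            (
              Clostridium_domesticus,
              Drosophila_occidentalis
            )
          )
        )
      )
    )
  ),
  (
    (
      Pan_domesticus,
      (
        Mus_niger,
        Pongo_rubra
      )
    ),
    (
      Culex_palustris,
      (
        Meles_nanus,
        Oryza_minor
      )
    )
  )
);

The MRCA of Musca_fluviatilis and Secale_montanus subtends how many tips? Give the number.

12

The MRCA of Musca_fluviatilis and Secale_montanus is the node subtending (Secale_montanus,(Saimiri_rubra,((Ateles_viridis,((Solenopsis_domesticus,Kluyveromyces_viridis),((Musca_fluviatilis,Anas_giganteus,Urocyon_gracilis),Papio_gracilis))),(Salmo_litoralis,(Clostridium_domesticus,Drosophila_occidentalis))))).
That clade contains 12 terminal taxa: Anas_giganteus, Ateles_viridis, Clostridium_domesticus, Drosophila_occidentalis, Kluyveromyces_viridis, Musca_fluviatilis, Papio_gracilis, Saimiri_rubra, Salmo_litoralis, Secale_montanus, Solenopsis_domesticus, Urocyon_gracilis.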